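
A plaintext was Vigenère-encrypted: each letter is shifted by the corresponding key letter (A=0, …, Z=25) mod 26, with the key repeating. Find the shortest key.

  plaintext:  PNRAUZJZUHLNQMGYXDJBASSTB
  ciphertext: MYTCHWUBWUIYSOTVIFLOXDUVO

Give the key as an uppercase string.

XLCCN

  i= 0: M-P = 23 → X
  i= 1: Y-N = 11 → L
  i= 2: T-R =  2 → C
  i= 3: C-A =  2 → C
  i= 4: H-U = 13 → N
  i= 5: W-Z = 23 → X
  i= 6: U-J = 11 → L
  i= 7: B-Z =  2 → C
  i= 8: W-U =  2 → C
  i= 9: U-H = 13 → N
  i=10: I-L = 23 → X
  i=11: Y-N = 11 → L
  i=12: S-Q =  2 → C
  i=13: O-M =  2 → C
  i=14: T-G = 13 → N
  i=15: V-Y = 23 → X
  i=16: I-X = 11 → L
  i=17: F-D =  2 → C
  i=18: L-J =  2 → C
  i=19: O-B = 13 → N
  i=20: X-A = 23 → X
  i=21: D-S = 11 → L
  i=22: U-S =  2 → C
  i=23: V-T =  2 → C
  i=24: O-B = 13 → N
  shifts repeat with period 5: XLCCN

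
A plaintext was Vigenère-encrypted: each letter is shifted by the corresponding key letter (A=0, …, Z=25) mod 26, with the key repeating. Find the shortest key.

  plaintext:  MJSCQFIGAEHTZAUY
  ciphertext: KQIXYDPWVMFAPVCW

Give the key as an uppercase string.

YHQVI

  i= 0: K-M = 24 → Y
  i= 1: Q-J =  7 → H
  i= 2: I-S = 16 → Q
  i= 3: X-C = 21 → V
  i= 4: Y-Q =  8 → I
  i= 5: D-F = 24 → Y
  i= 6: P-I =  7 → H
  i= 7: W-G = 16 → Q
  i= 8: V-A = 21 → V
  i= 9: M-E =  8 → I
  i=10: F-H = 24 → Y
  i=11: A-T =  7 → H
  i=12: P-Z = 16 → Q
  i=13: V-A = 21 → V
  i=14: C-U =  8 → I
  i=15: W-Y = 24 → Y
  shifts repeat with period 5: YHQVI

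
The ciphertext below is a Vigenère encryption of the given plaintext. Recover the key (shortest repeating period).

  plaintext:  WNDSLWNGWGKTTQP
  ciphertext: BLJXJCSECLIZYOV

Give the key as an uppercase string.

  i= 0: B-W =  5 → F
  i= 1: L-N = 24 → Y
  i= 2: J-D =  6 → G
  i= 3: X-S =  5 → F
  i= 4: J-L = 24 → Y
  i= 5: C-W =  6 → G
  i= 6: S-N =  5 → F
  i= 7: E-G = 24 → Y
  i= 8: C-W =  6 → G
  i= 9: L-G =  5 → F
  i=10: I-K = 24 → Y
  i=11: Z-T =  6 → G
  i=12: Y-T =  5 → F
  i=13: O-Q = 24 → Y
  i=14: V-P =  6 → G
  shifts repeat with period 3: FYG

FYG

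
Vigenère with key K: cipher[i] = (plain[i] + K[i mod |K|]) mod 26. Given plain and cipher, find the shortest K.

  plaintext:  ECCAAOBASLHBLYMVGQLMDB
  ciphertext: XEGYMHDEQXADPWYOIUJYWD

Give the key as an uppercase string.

  i= 0: X-E = 19 → T
  i= 1: E-C =  2 → C
  i= 2: G-C =  4 → E
  i= 3: Y-A = 24 → Y
  i= 4: M-A = 12 → M
  i= 5: H-O = 19 → T
  i= 6: D-B =  2 → C
  i= 7: E-A =  4 → E
  i= 8: Q-S = 24 → Y
  i= 9: X-L = 12 → M
  i=10: A-H = 19 → T
  i=11: D-B =  2 → C
  i=12: P-L =  4 → E
  i=13: W-Y = 24 → Y
  i=14: Y-M = 12 → M
  i=15: O-V = 19 → T
  i=16: I-G =  2 → C
  i=17: U-Q =  4 → E
  i=18: J-L = 24 → Y
  i=19: Y-M = 12 → M
  i=20: W-D = 19 → T
  i=21: D-B =  2 → C
  shifts repeat with period 5: TCEYM

TCEYM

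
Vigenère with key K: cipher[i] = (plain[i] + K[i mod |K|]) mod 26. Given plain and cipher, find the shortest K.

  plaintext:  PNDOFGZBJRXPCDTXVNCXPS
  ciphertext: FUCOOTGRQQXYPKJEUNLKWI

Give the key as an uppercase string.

QHZAJNH

  i= 0: F-P = 16 → Q
  i= 1: U-N =  7 → H
  i= 2: C-D = 25 → Z
  i= 3: O-O =  0 → A
  i= 4: O-F =  9 → J
  i= 5: T-G = 13 → N
  i= 6: G-Z =  7 → H
  i= 7: R-B = 16 → Q
  i= 8: Q-J =  7 → H
  i= 9: Q-R = 25 → Z
  i=10: X-X =  0 → A
  i=11: Y-P =  9 → J
  i=12: P-C = 13 → N
  i=13: K-D =  7 → H
  i=14: J-T = 16 → Q
  i=15: E-X =  7 → H
  i=16: U-V = 25 → Z
  i=17: N-N =  0 → A
  i=18: L-C =  9 → J
  i=19: K-X = 13 → N
  i=20: W-P =  7 → H
  i=21: I-S = 16 → Q
  shifts repeat with period 7: QHZAJNH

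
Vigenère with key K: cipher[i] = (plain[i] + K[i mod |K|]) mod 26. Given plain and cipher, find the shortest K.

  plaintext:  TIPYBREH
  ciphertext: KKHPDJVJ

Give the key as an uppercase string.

RCS

  i= 0: K-T = 17 → R
  i= 1: K-I =  2 → C
  i= 2: H-P = 18 → S
  i= 3: P-Y = 17 → R
  i= 4: D-B =  2 → C
  i= 5: J-R = 18 → S
  i= 6: V-E = 17 → R
  i= 7: J-H =  2 → C
  shifts repeat with period 3: RCS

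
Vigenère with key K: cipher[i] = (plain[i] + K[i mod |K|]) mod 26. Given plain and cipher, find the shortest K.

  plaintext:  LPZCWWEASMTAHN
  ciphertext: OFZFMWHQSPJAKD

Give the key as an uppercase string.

DQA

  i= 0: O-L =  3 → D
  i= 1: F-P = 16 → Q
  i= 2: Z-Z =  0 → A
  i= 3: F-C =  3 → D
  i= 4: M-W = 16 → Q
  i= 5: W-W =  0 → A
  i= 6: H-E =  3 → D
  i= 7: Q-A = 16 → Q
  i= 8: S-S =  0 → A
  i= 9: P-M =  3 → D
  i=10: J-T = 16 → Q
  i=11: A-A =  0 → A
  i=12: K-H =  3 → D
  i=13: D-N = 16 → Q
  shifts repeat with period 3: DQA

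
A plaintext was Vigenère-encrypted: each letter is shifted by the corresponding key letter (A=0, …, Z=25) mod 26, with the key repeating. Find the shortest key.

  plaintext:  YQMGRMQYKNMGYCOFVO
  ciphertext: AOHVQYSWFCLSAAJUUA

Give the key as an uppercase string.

  i= 0: A-Y =  2 → C
  i= 1: O-Q = 24 → Y
  i= 2: H-M = 21 → V
  i= 3: V-G = 15 → P
  i= 4: Q-R = 25 → Z
  i= 5: Y-M = 12 → M
  i= 6: S-Q =  2 → C
  i= 7: W-Y = 24 → Y
  i= 8: F-K = 21 → V
  i= 9: C-N = 15 → P
  i=10: L-M = 25 → Z
  i=11: S-G = 12 → M
  i=12: A-Y =  2 → C
  i=13: A-C = 24 → Y
  i=14: J-O = 21 → V
  i=15: U-F = 15 → P
  i=16: U-V = 25 → Z
  i=17: A-O = 12 → M
  shifts repeat with period 6: CYVPZM

CYVPZM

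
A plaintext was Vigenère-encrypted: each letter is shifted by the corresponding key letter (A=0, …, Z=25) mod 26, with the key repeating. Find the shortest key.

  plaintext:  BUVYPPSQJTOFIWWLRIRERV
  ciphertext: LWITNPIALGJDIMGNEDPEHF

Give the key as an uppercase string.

  i= 0: L-B = 10 → K
  i= 1: W-U =  2 → C
  i= 2: I-V = 13 → N
  i= 3: T-Y = 21 → V
  i= 4: N-P = 24 → Y
  i= 5: P-P =  0 → A
  i= 6: I-S = 16 → Q
  i= 7: A-Q = 10 → K
  i= 8: L-J =  2 → C
  i= 9: G-T = 13 → N
  i=10: J-O = 21 → V
  i=11: D-F = 24 → Y
  i=12: I-I =  0 → A
  i=13: M-W = 16 → Q
  i=14: G-W = 10 → K
  i=15: N-L =  2 → C
  i=16: E-R = 13 → N
  i=17: D-I = 21 → V
  i=18: P-R = 24 → Y
  i=19: E-E =  0 → A
  i=20: H-R = 16 → Q
  i=21: F-V = 10 → K
  shifts repeat with period 7: KCNVYAQ

KCNVYAQ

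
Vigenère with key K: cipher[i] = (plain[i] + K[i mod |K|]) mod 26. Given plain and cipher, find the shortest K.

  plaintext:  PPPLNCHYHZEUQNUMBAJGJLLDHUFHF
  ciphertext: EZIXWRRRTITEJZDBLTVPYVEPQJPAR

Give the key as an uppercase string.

  i= 0: E-P = 15 → P
  i= 1: Z-P = 10 → K
  i= 2: I-P = 19 → T
  i= 3: X-L = 12 → M
  i= 4: W-N =  9 → J
  i= 5: R-C = 15 → P
  i= 6: R-H = 10 → K
  i= 7: R-Y = 19 → T
  i= 8: T-H = 12 → M
  i= 9: I-Z =  9 → J
  i=10: T-E = 15 → P
  i=11: E-U = 10 → K
  i=12: J-Q = 19 → T
  i=13: Z-N = 12 → M
  i=14: D-U =  9 → J
  i=15: B-M = 15 → P
  i=16: L-B = 10 → K
  i=17: T-A = 19 → T
  i=18: V-J = 12 → M
  i=19: P-G =  9 → J
  i=20: Y-J = 15 → P
  i=21: V-L = 10 → K
  i=22: E-L = 19 → T
  i=23: P-D = 12 → M
  i=24: Q-H =  9 → J
  i=25: J-U = 15 → P
  i=26: P-F = 10 → K
  i=27: A-H = 19 → T
  i=28: R-F = 12 → M
  shifts repeat with period 5: PKTMJ

PKTMJ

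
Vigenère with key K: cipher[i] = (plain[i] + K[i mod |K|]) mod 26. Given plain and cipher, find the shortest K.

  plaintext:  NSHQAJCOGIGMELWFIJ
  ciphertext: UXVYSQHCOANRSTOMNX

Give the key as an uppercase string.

  i= 0: U-N =  7 → H
  i= 1: X-S =  5 → F
  i= 2: V-H = 14 → O
  i= 3: Y-Q =  8 → I
  i= 4: S-A = 18 → S
  i= 5: Q-J =  7 → H
  i= 6: H-C =  5 → F
  i= 7: C-O = 14 → O
  i= 8: O-G =  8 → I
  i= 9: A-I = 18 → S
  i=10: N-G =  7 → H
  i=11: R-M =  5 → F
  i=12: S-E = 14 → O
  i=13: T-L =  8 → I
  i=14: O-W = 18 → S
  i=15: M-F =  7 → H
  i=16: N-I =  5 → F
  i=17: X-J = 14 → O
  shifts repeat with period 5: HFOIS

HFOIS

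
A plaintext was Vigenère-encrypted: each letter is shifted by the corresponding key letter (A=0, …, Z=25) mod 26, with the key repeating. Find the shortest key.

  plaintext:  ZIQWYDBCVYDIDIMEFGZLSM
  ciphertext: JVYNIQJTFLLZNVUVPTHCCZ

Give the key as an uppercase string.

  i= 0: J-Z = 10 → K
  i= 1: V-I = 13 → N
  i= 2: Y-Q =  8 → I
  i= 3: N-W = 17 → R
  i= 4: I-Y = 10 → K
  i= 5: Q-D = 13 → N
  i= 6: J-B =  8 → I
  i= 7: T-C = 17 → R
  i= 8: F-V = 10 → K
  i= 9: L-Y = 13 → N
  i=10: L-D =  8 → I
  i=11: Z-I = 17 → R
  i=12: N-D = 10 → K
  i=13: V-I = 13 → N
  i=14: U-M =  8 → I
  i=15: V-E = 17 → R
  i=16: P-F = 10 → K
  i=17: T-G = 13 → N
  i=18: H-Z =  8 → I
  i=19: C-L = 17 → R
  i=20: C-S = 10 → K
  i=21: Z-M = 13 → N
  shifts repeat with period 4: KNIR

KNIR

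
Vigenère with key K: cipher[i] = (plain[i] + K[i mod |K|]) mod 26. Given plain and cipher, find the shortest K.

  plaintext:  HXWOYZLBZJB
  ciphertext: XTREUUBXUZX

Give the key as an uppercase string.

  i= 0: X-H = 16 → Q
  i= 1: T-X = 22 → W
  i= 2: R-W = 21 → V
  i= 3: E-O = 16 → Q
  i= 4: U-Y = 22 → W
  i= 5: U-Z = 21 → V
  i= 6: B-L = 16 → Q
  i= 7: X-B = 22 → W
  i= 8: U-Z = 21 → V
  i= 9: Z-J = 16 → Q
  i=10: X-B = 22 → W
  shifts repeat with period 3: QWV

QWV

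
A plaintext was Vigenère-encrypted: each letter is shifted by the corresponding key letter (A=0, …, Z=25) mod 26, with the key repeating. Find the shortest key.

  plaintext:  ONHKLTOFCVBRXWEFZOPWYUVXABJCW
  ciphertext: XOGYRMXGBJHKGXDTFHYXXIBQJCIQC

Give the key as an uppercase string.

  i= 0: X-O =  9 → J
  i= 1: O-N =  1 → B
  i= 2: G-H = 25 → Z
  i= 3: Y-K = 14 → O
  i= 4: R-L =  6 → G
  i= 5: M-T = 19 → T
  i= 6: X-O =  9 → J
  i= 7: G-F =  1 → B
  i= 8: B-C = 25 → Z
  i= 9: J-V = 14 → O
  i=10: H-B =  6 → G
  i=11: K-R = 19 → T
  i=12: G-X =  9 → J
  i=13: X-W =  1 → B
  i=14: D-E = 25 → Z
  i=15: T-F = 14 → O
  i=16: F-Z =  6 → G
  i=17: H-O = 19 → T
  i=18: Y-P =  9 → J
  i=19: X-W =  1 → B
  i=20: X-Y = 25 → Z
  i=21: I-U = 14 → O
  i=22: B-V =  6 → G
  i=23: Q-X = 19 → T
  i=24: J-A =  9 → J
  i=25: C-B =  1 → B
  i=26: I-J = 25 → Z
  i=27: Q-C = 14 → O
  i=28: C-W =  6 → G
  shifts repeat with period 6: JBZOGT

JBZOGT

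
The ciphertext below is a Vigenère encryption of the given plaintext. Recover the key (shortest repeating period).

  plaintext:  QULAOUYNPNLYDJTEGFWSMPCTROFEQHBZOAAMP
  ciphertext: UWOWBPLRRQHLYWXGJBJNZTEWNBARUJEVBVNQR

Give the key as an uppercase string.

  i= 0: U-Q =  4 → E
  i= 1: W-U =  2 → C
  i= 2: O-L =  3 → D
  i= 3: W-A = 22 → W
  i= 4: B-O = 13 → N
  i= 5: P-U = 21 → V
  i= 6: L-Y = 13 → N
  i= 7: R-N =  4 → E
  i= 8: R-P =  2 → C
  i= 9: Q-N =  3 → D
  i=10: H-L = 22 → W
  i=11: L-Y = 13 → N
  i=12: Y-D = 21 → V
  i=13: W-J = 13 → N
  i=14: X-T =  4 → E
  i=15: G-E =  2 → C
  i=16: J-G =  3 → D
  i=17: B-F = 22 → W
  i=18: J-W = 13 → N
  i=19: N-S = 21 → V
  i=20: Z-M = 13 → N
  i=21: T-P =  4 → E
  i=22: E-C =  2 → C
  i=23: W-T =  3 → D
  i=24: N-R = 22 → W
  i=25: B-O = 13 → N
  i=26: A-F = 21 → V
  i=27: R-E = 13 → N
  i=28: U-Q =  4 → E
  i=29: J-H =  2 → C
  i=30: E-B =  3 → D
  i=31: V-Z = 22 → W
  i=32: B-O = 13 → N
  i=33: V-A = 21 → V
  i=34: N-A = 13 → N
  i=35: Q-M =  4 → E
  i=36: R-P =  2 → C
  shifts repeat with period 7: ECDWNVN

ECDWNVN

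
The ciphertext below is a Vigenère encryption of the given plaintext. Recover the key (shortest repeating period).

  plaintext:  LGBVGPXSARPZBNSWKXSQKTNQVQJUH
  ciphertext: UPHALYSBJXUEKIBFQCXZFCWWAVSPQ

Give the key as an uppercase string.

  i= 0: U-L =  9 → J
  i= 1: P-G =  9 → J
  i= 2: H-B =  6 → G
  i= 3: A-V =  5 → F
  i= 4: L-G =  5 → F
  i= 5: Y-P =  9 → J
  i= 6: S-X = 21 → V
  i= 7: B-S =  9 → J
  i= 8: J-A =  9 → J
  i= 9: X-R =  6 → G
  i=10: U-P =  5 → F
  i=11: E-Z =  5 → F
  i=12: K-B =  9 → J
  i=13: I-N = 21 → V
  i=14: B-S =  9 → J
  i=15: F-W =  9 → J
  i=16: Q-K =  6 → G
  i=17: C-X =  5 → F
  i=18: X-S =  5 → F
  i=19: Z-Q =  9 → J
  i=20: F-K = 21 → V
  i=21: C-T =  9 → J
  i=22: W-N =  9 → J
  i=23: W-Q =  6 → G
  i=24: A-V =  5 → F
  i=25: V-Q =  5 → F
  i=26: S-J =  9 → J
  i=27: P-U = 21 → V
  i=28: Q-H =  9 → J
  shifts repeat with period 7: JJGFFJV

JJGFFJV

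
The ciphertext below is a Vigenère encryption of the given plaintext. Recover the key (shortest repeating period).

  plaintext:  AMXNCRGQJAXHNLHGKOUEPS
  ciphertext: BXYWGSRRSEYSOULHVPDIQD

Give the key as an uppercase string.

BLBJE

  i= 0: B-A =  1 → B
  i= 1: X-M = 11 → L
  i= 2: Y-X =  1 → B
  i= 3: W-N =  9 → J
  i= 4: G-C =  4 → E
  i= 5: S-R =  1 → B
  i= 6: R-G = 11 → L
  i= 7: R-Q =  1 → B
  i= 8: S-J =  9 → J
  i= 9: E-A =  4 → E
  i=10: Y-X =  1 → B
  i=11: S-H = 11 → L
  i=12: O-N =  1 → B
  i=13: U-L =  9 → J
  i=14: L-H =  4 → E
  i=15: H-G =  1 → B
  i=16: V-K = 11 → L
  i=17: P-O =  1 → B
  i=18: D-U =  9 → J
  i=19: I-E =  4 → E
  i=20: Q-P =  1 → B
  i=21: D-S = 11 → L
  shifts repeat with period 5: BLBJE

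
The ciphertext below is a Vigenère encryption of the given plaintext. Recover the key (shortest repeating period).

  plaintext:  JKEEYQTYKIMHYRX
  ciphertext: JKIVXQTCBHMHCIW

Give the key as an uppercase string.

AAERZ

  i= 0: J-J =  0 → A
  i= 1: K-K =  0 → A
  i= 2: I-E =  4 → E
  i= 3: V-E = 17 → R
  i= 4: X-Y = 25 → Z
  i= 5: Q-Q =  0 → A
  i= 6: T-T =  0 → A
  i= 7: C-Y =  4 → E
  i= 8: B-K = 17 → R
  i= 9: H-I = 25 → Z
  i=10: M-M =  0 → A
  i=11: H-H =  0 → A
  i=12: C-Y =  4 → E
  i=13: I-R = 17 → R
  i=14: W-X = 25 → Z
  shifts repeat with period 5: AAERZ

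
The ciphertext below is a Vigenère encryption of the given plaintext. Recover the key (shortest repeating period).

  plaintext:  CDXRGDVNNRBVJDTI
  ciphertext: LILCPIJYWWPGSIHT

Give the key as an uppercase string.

JFOL

  i= 0: L-C =  9 → J
  i= 1: I-D =  5 → F
  i= 2: L-X = 14 → O
  i= 3: C-R = 11 → L
  i= 4: P-G =  9 → J
  i= 5: I-D =  5 → F
  i= 6: J-V = 14 → O
  i= 7: Y-N = 11 → L
  i= 8: W-N =  9 → J
  i= 9: W-R =  5 → F
  i=10: P-B = 14 → O
  i=11: G-V = 11 → L
  i=12: S-J =  9 → J
  i=13: I-D =  5 → F
  i=14: H-T = 14 → O
  i=15: T-I = 11 → L
  shifts repeat with period 4: JFOL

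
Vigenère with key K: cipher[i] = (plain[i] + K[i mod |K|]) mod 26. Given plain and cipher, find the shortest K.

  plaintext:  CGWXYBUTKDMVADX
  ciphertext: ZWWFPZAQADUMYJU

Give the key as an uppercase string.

XQAIRYG

  i= 0: Z-C = 23 → X
  i= 1: W-G = 16 → Q
  i= 2: W-W =  0 → A
  i= 3: F-X =  8 → I
  i= 4: P-Y = 17 → R
  i= 5: Z-B = 24 → Y
  i= 6: A-U =  6 → G
  i= 7: Q-T = 23 → X
  i= 8: A-K = 16 → Q
  i= 9: D-D =  0 → A
  i=10: U-M =  8 → I
  i=11: M-V = 17 → R
  i=12: Y-A = 24 → Y
  i=13: J-D =  6 → G
  i=14: U-X = 23 → X
  shifts repeat with period 7: XQAIRYG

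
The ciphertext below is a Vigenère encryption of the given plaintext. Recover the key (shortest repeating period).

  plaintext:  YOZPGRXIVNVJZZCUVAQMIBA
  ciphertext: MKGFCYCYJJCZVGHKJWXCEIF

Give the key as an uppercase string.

OWHQWHFQ

  i= 0: M-Y = 14 → O
  i= 1: K-O = 22 → W
  i= 2: G-Z =  7 → H
  i= 3: F-P = 16 → Q
  i= 4: C-G = 22 → W
  i= 5: Y-R =  7 → H
  i= 6: C-X =  5 → F
  i= 7: Y-I = 16 → Q
  i= 8: J-V = 14 → O
  i= 9: J-N = 22 → W
  i=10: C-V =  7 → H
  i=11: Z-J = 16 → Q
  i=12: V-Z = 22 → W
  i=13: G-Z =  7 → H
  i=14: H-C =  5 → F
  i=15: K-U = 16 → Q
  i=16: J-V = 14 → O
  i=17: W-A = 22 → W
  i=18: X-Q =  7 → H
  i=19: C-M = 16 → Q
  i=20: E-I = 22 → W
  i=21: I-B =  7 → H
  i=22: F-A =  5 → F
  shifts repeat with period 8: OWHQWHFQ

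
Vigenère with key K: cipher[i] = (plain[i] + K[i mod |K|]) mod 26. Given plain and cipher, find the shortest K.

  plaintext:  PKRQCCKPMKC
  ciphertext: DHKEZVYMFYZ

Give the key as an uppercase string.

  i= 0: D-P = 14 → O
  i= 1: H-K = 23 → X
  i= 2: K-R = 19 → T
  i= 3: E-Q = 14 → O
  i= 4: Z-C = 23 → X
  i= 5: V-C = 19 → T
  i= 6: Y-K = 14 → O
  i= 7: M-P = 23 → X
  i= 8: F-M = 19 → T
  i= 9: Y-K = 14 → O
  i=10: Z-C = 23 → X
  shifts repeat with period 3: OXT

OXT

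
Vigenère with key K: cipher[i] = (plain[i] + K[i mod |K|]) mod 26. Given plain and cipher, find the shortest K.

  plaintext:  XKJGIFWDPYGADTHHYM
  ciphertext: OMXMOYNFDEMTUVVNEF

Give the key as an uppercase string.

  i= 0: O-X = 17 → R
  i= 1: M-K =  2 → C
  i= 2: X-J = 14 → O
  i= 3: M-G =  6 → G
  i= 4: O-I =  6 → G
  i= 5: Y-F = 19 → T
  i= 6: N-W = 17 → R
  i= 7: F-D =  2 → C
  i= 8: D-P = 14 → O
  i= 9: E-Y =  6 → G
  i=10: M-G =  6 → G
  i=11: T-A = 19 → T
  i=12: U-D = 17 → R
  i=13: V-T =  2 → C
  i=14: V-H = 14 → O
  i=15: N-H =  6 → G
  i=16: E-Y =  6 → G
  i=17: F-M = 19 → T
  shifts repeat with period 6: RCOGGT

RCOGGT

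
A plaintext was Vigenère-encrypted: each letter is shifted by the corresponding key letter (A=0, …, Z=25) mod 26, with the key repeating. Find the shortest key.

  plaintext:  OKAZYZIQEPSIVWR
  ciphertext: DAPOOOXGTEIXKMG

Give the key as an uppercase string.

  i= 0: D-O = 15 → P
  i= 1: A-K = 16 → Q
  i= 2: P-A = 15 → P
  i= 3: O-Z = 15 → P
  i= 4: O-Y = 16 → Q
  i= 5: O-Z = 15 → P
  i= 6: X-I = 15 → P
  i= 7: G-Q = 16 → Q
  i= 8: T-E = 15 → P
  i= 9: E-P = 15 → P
  i=10: I-S = 16 → Q
  i=11: X-I = 15 → P
  i=12: K-V = 15 → P
  i=13: M-W = 16 → Q
  i=14: G-R = 15 → P
  shifts repeat with period 3: PQP

PQP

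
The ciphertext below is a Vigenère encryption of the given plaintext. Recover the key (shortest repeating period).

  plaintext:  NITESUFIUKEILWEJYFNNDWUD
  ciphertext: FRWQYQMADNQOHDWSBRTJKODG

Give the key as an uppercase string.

SJDMGWH

  i= 0: F-N = 18 → S
  i= 1: R-I =  9 → J
  i= 2: W-T =  3 → D
  i= 3: Q-E = 12 → M
  i= 4: Y-S =  6 → G
  i= 5: Q-U = 22 → W
  i= 6: M-F =  7 → H
  i= 7: A-I = 18 → S
  i= 8: D-U =  9 → J
  i= 9: N-K =  3 → D
  i=10: Q-E = 12 → M
  i=11: O-I =  6 → G
  i=12: H-L = 22 → W
  i=13: D-W =  7 → H
  i=14: W-E = 18 → S
  i=15: S-J =  9 → J
  i=16: B-Y =  3 → D
  i=17: R-F = 12 → M
  i=18: T-N =  6 → G
  i=19: J-N = 22 → W
  i=20: K-D =  7 → H
  i=21: O-W = 18 → S
  i=22: D-U =  9 → J
  i=23: G-D =  3 → D
  shifts repeat with period 7: SJDMGWH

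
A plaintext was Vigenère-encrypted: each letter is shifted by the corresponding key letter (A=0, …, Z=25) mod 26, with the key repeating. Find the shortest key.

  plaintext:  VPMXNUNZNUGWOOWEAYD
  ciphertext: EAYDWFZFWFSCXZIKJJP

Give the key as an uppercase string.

JLMG

  i= 0: E-V =  9 → J
  i= 1: A-P = 11 → L
  i= 2: Y-M = 12 → M
  i= 3: D-X =  6 → G
  i= 4: W-N =  9 → J
  i= 5: F-U = 11 → L
  i= 6: Z-N = 12 → M
  i= 7: F-Z =  6 → G
  i= 8: W-N =  9 → J
  i= 9: F-U = 11 → L
  i=10: S-G = 12 → M
  i=11: C-W =  6 → G
  i=12: X-O =  9 → J
  i=13: Z-O = 11 → L
  i=14: I-W = 12 → M
  i=15: K-E =  6 → G
  i=16: J-A =  9 → J
  i=17: J-Y = 11 → L
  i=18: P-D = 12 → M
  shifts repeat with period 4: JLMG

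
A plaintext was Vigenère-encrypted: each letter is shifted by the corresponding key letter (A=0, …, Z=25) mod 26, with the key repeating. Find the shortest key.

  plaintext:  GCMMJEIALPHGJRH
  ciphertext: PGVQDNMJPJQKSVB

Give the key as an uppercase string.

  i= 0: P-G =  9 → J
  i= 1: G-C =  4 → E
  i= 2: V-M =  9 → J
  i= 3: Q-M =  4 → E
  i= 4: D-J = 20 → U
  i= 5: N-E =  9 → J
  i= 6: M-I =  4 → E
  i= 7: J-A =  9 → J
  i= 8: P-L =  4 → E
  i= 9: J-P = 20 → U
  i=10: Q-H =  9 → J
  i=11: K-G =  4 → E
  i=12: S-J =  9 → J
  i=13: V-R =  4 → E
  i=14: B-H = 20 → U
  shifts repeat with period 5: JEJEU

JEJEU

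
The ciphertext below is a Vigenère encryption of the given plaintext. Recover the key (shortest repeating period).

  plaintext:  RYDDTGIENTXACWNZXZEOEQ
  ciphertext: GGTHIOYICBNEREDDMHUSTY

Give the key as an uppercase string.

  i= 0: G-R = 15 → P
  i= 1: G-Y =  8 → I
  i= 2: T-D = 16 → Q
  i= 3: H-D =  4 → E
  i= 4: I-T = 15 → P
  i= 5: O-G =  8 → I
  i= 6: Y-I = 16 → Q
  i= 7: I-E =  4 → E
  i= 8: C-N = 15 → P
  i= 9: B-T =  8 → I
  i=10: N-X = 16 → Q
  i=11: E-A =  4 → E
  i=12: R-C = 15 → P
  i=13: E-W =  8 → I
  i=14: D-N = 16 → Q
  i=15: D-Z =  4 → E
  i=16: M-X = 15 → P
  i=17: H-Z =  8 → I
  i=18: U-E = 16 → Q
  i=19: S-O =  4 → E
  i=20: T-E = 15 → P
  i=21: Y-Q =  8 → I
  shifts repeat with period 4: PIQE

PIQE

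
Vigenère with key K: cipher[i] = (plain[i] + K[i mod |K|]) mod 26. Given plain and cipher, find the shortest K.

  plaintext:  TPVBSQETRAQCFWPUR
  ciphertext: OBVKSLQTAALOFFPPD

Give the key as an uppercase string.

  i= 0: O-T = 21 → V
  i= 1: B-P = 12 → M
  i= 2: V-V =  0 → A
  i= 3: K-B =  9 → J
  i= 4: S-S =  0 → A
  i= 5: L-Q = 21 → V
  i= 6: Q-E = 12 → M
  i= 7: T-T =  0 → A
  i= 8: A-R =  9 → J
  i= 9: A-A =  0 → A
  i=10: L-Q = 21 → V
  i=11: O-C = 12 → M
  i=12: F-F =  0 → A
  i=13: F-W =  9 → J
  i=14: P-P =  0 → A
  i=15: P-U = 21 → V
  i=16: D-R = 12 → M
  shifts repeat with period 5: VMAJA

VMAJA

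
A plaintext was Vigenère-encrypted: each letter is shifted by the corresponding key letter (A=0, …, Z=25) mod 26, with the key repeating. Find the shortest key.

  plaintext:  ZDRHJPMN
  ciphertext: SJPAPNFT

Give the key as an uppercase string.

  i= 0: S-Z = 19 → T
  i= 1: J-D =  6 → G
  i= 2: P-R = 24 → Y
  i= 3: A-H = 19 → T
  i= 4: P-J =  6 → G
  i= 5: N-P = 24 → Y
  i= 6: F-M = 19 → T
  i= 7: T-N =  6 → G
  shifts repeat with period 3: TGY

TGY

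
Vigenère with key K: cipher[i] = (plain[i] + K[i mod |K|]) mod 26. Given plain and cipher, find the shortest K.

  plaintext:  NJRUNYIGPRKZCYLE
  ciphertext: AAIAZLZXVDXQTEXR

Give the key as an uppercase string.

NRRGM

  i= 0: A-N = 13 → N
  i= 1: A-J = 17 → R
  i= 2: I-R = 17 → R
  i= 3: A-U =  6 → G
  i= 4: Z-N = 12 → M
  i= 5: L-Y = 13 → N
  i= 6: Z-I = 17 → R
  i= 7: X-G = 17 → R
  i= 8: V-P =  6 → G
  i= 9: D-R = 12 → M
  i=10: X-K = 13 → N
  i=11: Q-Z = 17 → R
  i=12: T-C = 17 → R
  i=13: E-Y =  6 → G
  i=14: X-L = 12 → M
  i=15: R-E = 13 → N
  shifts repeat with period 5: NRRGM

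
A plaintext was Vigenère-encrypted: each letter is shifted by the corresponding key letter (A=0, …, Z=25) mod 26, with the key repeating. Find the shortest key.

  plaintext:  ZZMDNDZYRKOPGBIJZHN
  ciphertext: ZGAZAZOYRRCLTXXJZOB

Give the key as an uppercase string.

  i= 0: Z-Z =  0 → A
  i= 1: G-Z =  7 → H
  i= 2: A-M = 14 → O
  i= 3: Z-D = 22 → W
  i= 4: A-N = 13 → N
  i= 5: Z-D = 22 → W
  i= 6: O-Z = 15 → P
  i= 7: Y-Y =  0 → A
  i= 8: R-R =  0 → A
  i= 9: R-K =  7 → H
  i=10: C-O = 14 → O
  i=11: L-P = 22 → W
  i=12: T-G = 13 → N
  i=13: X-B = 22 → W
  i=14: X-I = 15 → P
  i=15: J-J =  0 → A
  i=16: Z-Z =  0 → A
  i=17: O-H =  7 → H
  i=18: B-N = 14 → O
  shifts repeat with period 8: AHOWNWPA

AHOWNWPA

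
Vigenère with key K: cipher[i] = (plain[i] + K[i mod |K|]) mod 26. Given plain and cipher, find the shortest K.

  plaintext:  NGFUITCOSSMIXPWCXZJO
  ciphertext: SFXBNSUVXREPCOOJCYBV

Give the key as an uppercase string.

FZSH

  i= 0: S-N =  5 → F
  i= 1: F-G = 25 → Z
  i= 2: X-F = 18 → S
  i= 3: B-U =  7 → H
  i= 4: N-I =  5 → F
  i= 5: S-T = 25 → Z
  i= 6: U-C = 18 → S
  i= 7: V-O =  7 → H
  i= 8: X-S =  5 → F
  i= 9: R-S = 25 → Z
  i=10: E-M = 18 → S
  i=11: P-I =  7 → H
  i=12: C-X =  5 → F
  i=13: O-P = 25 → Z
  i=14: O-W = 18 → S
  i=15: J-C =  7 → H
  i=16: C-X =  5 → F
  i=17: Y-Z = 25 → Z
  i=18: B-J = 18 → S
  i=19: V-O =  7 → H
  shifts repeat with period 4: FZSH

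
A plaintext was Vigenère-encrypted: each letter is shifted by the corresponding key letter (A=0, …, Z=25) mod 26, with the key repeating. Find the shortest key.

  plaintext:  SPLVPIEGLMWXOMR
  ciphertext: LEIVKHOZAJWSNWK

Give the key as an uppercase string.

  i= 0: L-S = 19 → T
  i= 1: E-P = 15 → P
  i= 2: I-L = 23 → X
  i= 3: V-V =  0 → A
  i= 4: K-P = 21 → V
  i= 5: H-I = 25 → Z
  i= 6: O-E = 10 → K
  i= 7: Z-G = 19 → T
  i= 8: A-L = 15 → P
  i= 9: J-M = 23 → X
  i=10: W-W =  0 → A
  i=11: S-X = 21 → V
  i=12: N-O = 25 → Z
  i=13: W-M = 10 → K
  i=14: K-R = 19 → T
  shifts repeat with period 7: TPXAVZK

TPXAVZK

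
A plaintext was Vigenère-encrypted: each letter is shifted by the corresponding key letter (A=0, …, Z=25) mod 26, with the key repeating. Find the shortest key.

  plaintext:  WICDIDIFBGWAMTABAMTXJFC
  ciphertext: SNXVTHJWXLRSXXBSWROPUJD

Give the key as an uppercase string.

  i= 0: S-W = 22 → W
  i= 1: N-I =  5 → F
  i= 2: X-C = 21 → V
  i= 3: V-D = 18 → S
  i= 4: T-I = 11 → L
  i= 5: H-D =  4 → E
  i= 6: J-I =  1 → B
  i= 7: W-F = 17 → R
  i= 8: X-B = 22 → W
  i= 9: L-G =  5 → F
  i=10: R-W = 21 → V
  i=11: S-A = 18 → S
  i=12: X-M = 11 → L
  i=13: X-T =  4 → E
  i=14: B-A =  1 → B
  i=15: S-B = 17 → R
  i=16: W-A = 22 → W
  i=17: R-M =  5 → F
  i=18: O-T = 21 → V
  i=19: P-X = 18 → S
  i=20: U-J = 11 → L
  i=21: J-F =  4 → E
  i=22: D-C =  1 → B
  shifts repeat with period 8: WFVSLEBR

WFVSLEBR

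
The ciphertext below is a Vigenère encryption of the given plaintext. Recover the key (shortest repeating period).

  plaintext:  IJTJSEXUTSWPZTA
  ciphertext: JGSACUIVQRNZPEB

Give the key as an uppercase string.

  i= 0: J-I =  1 → B
  i= 1: G-J = 23 → X
  i= 2: S-T = 25 → Z
  i= 3: A-J = 17 → R
  i= 4: C-S = 10 → K
  i= 5: U-E = 16 → Q
  i= 6: I-X = 11 → L
  i= 7: V-U =  1 → B
  i= 8: Q-T = 23 → X
  i= 9: R-S = 25 → Z
  i=10: N-W = 17 → R
  i=11: Z-P = 10 → K
  i=12: P-Z = 16 → Q
  i=13: E-T = 11 → L
  i=14: B-A =  1 → B
  shifts repeat with period 7: BXZRKQL

BXZRKQL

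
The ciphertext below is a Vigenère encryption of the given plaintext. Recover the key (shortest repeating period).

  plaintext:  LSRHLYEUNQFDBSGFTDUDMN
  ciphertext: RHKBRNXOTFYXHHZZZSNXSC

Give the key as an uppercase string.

  i= 0: R-L =  6 → G
  i= 1: H-S = 15 → P
  i= 2: K-R = 19 → T
  i= 3: B-H = 20 → U
  i= 4: R-L =  6 → G
  i= 5: N-Y = 15 → P
  i= 6: X-E = 19 → T
  i= 7: O-U = 20 → U
  i= 8: T-N =  6 → G
  i= 9: F-Q = 15 → P
  i=10: Y-F = 19 → T
  i=11: X-D = 20 → U
  i=12: H-B =  6 → G
  i=13: H-S = 15 → P
  i=14: Z-G = 19 → T
  i=15: Z-F = 20 → U
  i=16: Z-T =  6 → G
  i=17: S-D = 15 → P
  i=18: N-U = 19 → T
  i=19: X-D = 20 → U
  i=20: S-M =  6 → G
  i=21: C-N = 15 → P
  shifts repeat with period 4: GPTU

GPTU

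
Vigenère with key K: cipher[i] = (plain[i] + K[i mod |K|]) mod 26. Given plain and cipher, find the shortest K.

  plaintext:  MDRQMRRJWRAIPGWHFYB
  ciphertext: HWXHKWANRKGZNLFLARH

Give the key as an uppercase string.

VTGRYFJE

  i= 0: H-M = 21 → V
  i= 1: W-D = 19 → T
  i= 2: X-R =  6 → G
  i= 3: H-Q = 17 → R
  i= 4: K-M = 24 → Y
  i= 5: W-R =  5 → F
  i= 6: A-R =  9 → J
  i= 7: N-J =  4 → E
  i= 8: R-W = 21 → V
  i= 9: K-R = 19 → T
  i=10: G-A =  6 → G
  i=11: Z-I = 17 → R
  i=12: N-P = 24 → Y
  i=13: L-G =  5 → F
  i=14: F-W =  9 → J
  i=15: L-H =  4 → E
  i=16: A-F = 21 → V
  i=17: R-Y = 19 → T
  i=18: H-B =  6 → G
  shifts repeat with period 8: VTGRYFJE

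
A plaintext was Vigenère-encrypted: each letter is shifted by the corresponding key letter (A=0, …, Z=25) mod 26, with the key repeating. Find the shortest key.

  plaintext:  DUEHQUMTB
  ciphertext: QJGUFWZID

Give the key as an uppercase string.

NPC

  i= 0: Q-D = 13 → N
  i= 1: J-U = 15 → P
  i= 2: G-E =  2 → C
  i= 3: U-H = 13 → N
  i= 4: F-Q = 15 → P
  i= 5: W-U =  2 → C
  i= 6: Z-M = 13 → N
  i= 7: I-T = 15 → P
  i= 8: D-B =  2 → C
  shifts repeat with period 3: NPC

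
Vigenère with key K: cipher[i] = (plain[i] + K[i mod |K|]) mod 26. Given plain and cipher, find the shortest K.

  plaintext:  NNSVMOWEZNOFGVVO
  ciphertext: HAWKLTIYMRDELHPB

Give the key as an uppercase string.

  i= 0: H-N = 20 → U
  i= 1: A-N = 13 → N
  i= 2: W-S =  4 → E
  i= 3: K-V = 15 → P
  i= 4: L-M = 25 → Z
  i= 5: T-O =  5 → F
  i= 6: I-W = 12 → M
  i= 7: Y-E = 20 → U
  i= 8: M-Z = 13 → N
  i= 9: R-N =  4 → E
  i=10: D-O = 15 → P
  i=11: E-F = 25 → Z
  i=12: L-G =  5 → F
  i=13: H-V = 12 → M
  i=14: P-V = 20 → U
  i=15: B-O = 13 → N
  shifts repeat with period 7: UNEPZFM

UNEPZFM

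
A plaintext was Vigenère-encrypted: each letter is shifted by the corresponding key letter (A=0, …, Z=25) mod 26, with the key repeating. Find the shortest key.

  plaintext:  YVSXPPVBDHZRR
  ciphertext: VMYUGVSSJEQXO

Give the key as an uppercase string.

XRG

  i= 0: V-Y = 23 → X
  i= 1: M-V = 17 → R
  i= 2: Y-S =  6 → G
  i= 3: U-X = 23 → X
  i= 4: G-P = 17 → R
  i= 5: V-P =  6 → G
  i= 6: S-V = 23 → X
  i= 7: S-B = 17 → R
  i= 8: J-D =  6 → G
  i= 9: E-H = 23 → X
  i=10: Q-Z = 17 → R
  i=11: X-R =  6 → G
  i=12: O-R = 23 → X
  shifts repeat with period 3: XRG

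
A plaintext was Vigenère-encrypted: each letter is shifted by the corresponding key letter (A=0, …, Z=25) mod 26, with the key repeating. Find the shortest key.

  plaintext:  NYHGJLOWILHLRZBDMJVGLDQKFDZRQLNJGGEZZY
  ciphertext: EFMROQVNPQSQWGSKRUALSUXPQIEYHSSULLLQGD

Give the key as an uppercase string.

RHFLFFH

  i= 0: E-N = 17 → R
  i= 1: F-Y =  7 → H
  i= 2: M-H =  5 → F
  i= 3: R-G = 11 → L
  i= 4: O-J =  5 → F
  i= 5: Q-L =  5 → F
  i= 6: V-O =  7 → H
  i= 7: N-W = 17 → R
  i= 8: P-I =  7 → H
  i= 9: Q-L =  5 → F
  i=10: S-H = 11 → L
  i=11: Q-L =  5 → F
  i=12: W-R =  5 → F
  i=13: G-Z =  7 → H
  i=14: S-B = 17 → R
  i=15: K-D =  7 → H
  i=16: R-M =  5 → F
  i=17: U-J = 11 → L
  i=18: A-V =  5 → F
  i=19: L-G =  5 → F
  i=20: S-L =  7 → H
  i=21: U-D = 17 → R
  i=22: X-Q =  7 → H
  i=23: P-K =  5 → F
  i=24: Q-F = 11 → L
  i=25: I-D =  5 → F
  i=26: E-Z =  5 → F
  i=27: Y-R =  7 → H
  i=28: H-Q = 17 → R
  i=29: S-L =  7 → H
  i=30: S-N =  5 → F
  i=31: U-J = 11 → L
  i=32: L-G =  5 → F
  i=33: L-G =  5 → F
  i=34: L-E =  7 → H
  i=35: Q-Z = 17 → R
  i=36: G-Z =  7 → H
  i=37: D-Y =  5 → F
  shifts repeat with period 7: RHFLFFH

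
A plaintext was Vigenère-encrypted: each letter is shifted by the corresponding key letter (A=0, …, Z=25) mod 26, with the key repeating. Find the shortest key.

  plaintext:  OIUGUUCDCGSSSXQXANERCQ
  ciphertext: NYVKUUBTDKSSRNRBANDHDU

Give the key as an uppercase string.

  i= 0: N-O = 25 → Z
  i= 1: Y-I = 16 → Q
  i= 2: V-U =  1 → B
  i= 3: K-G =  4 → E
  i= 4: U-U =  0 → A
  i= 5: U-U =  0 → A
  i= 6: B-C = 25 → Z
  i= 7: T-D = 16 → Q
  i= 8: D-C =  1 → B
  i= 9: K-G =  4 → E
  i=10: S-S =  0 → A
  i=11: S-S =  0 → A
  i=12: R-S = 25 → Z
  i=13: N-X = 16 → Q
  i=14: R-Q =  1 → B
  i=15: B-X =  4 → E
  i=16: A-A =  0 → A
  i=17: N-N =  0 → A
  i=18: D-E = 25 → Z
  i=19: H-R = 16 → Q
  i=20: D-C =  1 → B
  i=21: U-Q =  4 → E
  shifts repeat with period 6: ZQBEAA

ZQBEAA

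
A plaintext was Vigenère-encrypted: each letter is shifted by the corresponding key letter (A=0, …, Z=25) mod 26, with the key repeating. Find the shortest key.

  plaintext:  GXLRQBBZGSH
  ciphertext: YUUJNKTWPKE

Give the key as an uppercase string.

SXJ

  i= 0: Y-G = 18 → S
  i= 1: U-X = 23 → X
  i= 2: U-L =  9 → J
  i= 3: J-R = 18 → S
  i= 4: N-Q = 23 → X
  i= 5: K-B =  9 → J
  i= 6: T-B = 18 → S
  i= 7: W-Z = 23 → X
  i= 8: P-G =  9 → J
  i= 9: K-S = 18 → S
  i=10: E-H = 23 → X
  shifts repeat with period 3: SXJ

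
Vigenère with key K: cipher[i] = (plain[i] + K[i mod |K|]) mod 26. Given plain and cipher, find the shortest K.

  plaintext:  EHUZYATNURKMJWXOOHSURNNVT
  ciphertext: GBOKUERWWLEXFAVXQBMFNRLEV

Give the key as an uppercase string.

  i= 0: G-E =  2 → C
  i= 1: B-H = 20 → U
  i= 2: O-U = 20 → U
  i= 3: K-Z = 11 → L
  i= 4: U-Y = 22 → W
  i= 5: E-A =  4 → E
  i= 6: R-T = 24 → Y
  i= 7: W-N =  9 → J
  i= 8: W-U =  2 → C
  i= 9: L-R = 20 → U
  i=10: E-K = 20 → U
  i=11: X-M = 11 → L
  i=12: F-J = 22 → W
  i=13: A-W =  4 → E
  i=14: V-X = 24 → Y
  i=15: X-O =  9 → J
  i=16: Q-O =  2 → C
  i=17: B-H = 20 → U
  i=18: M-S = 20 → U
  i=19: F-U = 11 → L
  i=20: N-R = 22 → W
  i=21: R-N =  4 → E
  i=22: L-N = 24 → Y
  i=23: E-V =  9 → J
  i=24: V-T =  2 → C
  shifts repeat with period 8: CUULWEYJ

CUULWEYJ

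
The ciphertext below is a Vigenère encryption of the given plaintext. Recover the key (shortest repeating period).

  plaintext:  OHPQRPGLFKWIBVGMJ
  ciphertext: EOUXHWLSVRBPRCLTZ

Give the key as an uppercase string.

QHFH

  i= 0: E-O = 16 → Q
  i= 1: O-H =  7 → H
  i= 2: U-P =  5 → F
  i= 3: X-Q =  7 → H
  i= 4: H-R = 16 → Q
  i= 5: W-P =  7 → H
  i= 6: L-G =  5 → F
  i= 7: S-L =  7 → H
  i= 8: V-F = 16 → Q
  i= 9: R-K =  7 → H
  i=10: B-W =  5 → F
  i=11: P-I =  7 → H
  i=12: R-B = 16 → Q
  i=13: C-V =  7 → H
  i=14: L-G =  5 → F
  i=15: T-M =  7 → H
  i=16: Z-J = 16 → Q
  shifts repeat with period 4: QHFH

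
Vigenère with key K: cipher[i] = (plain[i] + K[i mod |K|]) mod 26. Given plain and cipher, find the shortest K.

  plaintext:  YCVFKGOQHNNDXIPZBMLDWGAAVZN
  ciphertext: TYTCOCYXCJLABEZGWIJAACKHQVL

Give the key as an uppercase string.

  i= 0: T-Y = 21 → V
  i= 1: Y-C = 22 → W
  i= 2: T-V = 24 → Y
  i= 3: C-F = 23 → X
  i= 4: O-K =  4 → E
  i= 5: C-G = 22 → W
  i= 6: Y-O = 10 → K
  i= 7: X-Q =  7 → H
  i= 8: C-H = 21 → V
  i= 9: J-N = 22 → W
  i=10: L-N = 24 → Y
  i=11: A-D = 23 → X
  i=12: B-X =  4 → E
  i=13: E-I = 22 → W
  i=14: Z-P = 10 → K
  i=15: G-Z =  7 → H
  i=16: W-B = 21 → V
  i=17: I-M = 22 → W
  i=18: J-L = 24 → Y
  i=19: A-D = 23 → X
  i=20: A-W =  4 → E
  i=21: C-G = 22 → W
  i=22: K-A = 10 → K
  i=23: H-A =  7 → H
  i=24: Q-V = 21 → V
  i=25: V-Z = 22 → W
  i=26: L-N = 24 → Y
  shifts repeat with period 8: VWYXEWKH

VWYXEWKH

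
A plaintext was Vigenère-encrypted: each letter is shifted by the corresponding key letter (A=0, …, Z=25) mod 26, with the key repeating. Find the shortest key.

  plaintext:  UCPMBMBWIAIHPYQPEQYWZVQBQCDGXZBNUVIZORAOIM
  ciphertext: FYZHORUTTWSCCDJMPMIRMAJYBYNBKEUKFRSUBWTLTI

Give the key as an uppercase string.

LWKVNFTX

  i= 0: F-U = 11 → L
  i= 1: Y-C = 22 → W
  i= 2: Z-P = 10 → K
  i= 3: H-M = 21 → V
  i= 4: O-B = 13 → N
  i= 5: R-M =  5 → F
  i= 6: U-B = 19 → T
  i= 7: T-W = 23 → X
  i= 8: T-I = 11 → L
  i= 9: W-A = 22 → W
  i=10: S-I = 10 → K
  i=11: C-H = 21 → V
  i=12: C-P = 13 → N
  i=13: D-Y =  5 → F
  i=14: J-Q = 19 → T
  i=15: M-P = 23 → X
  i=16: P-E = 11 → L
  i=17: M-Q = 22 → W
  i=18: I-Y = 10 → K
  i=19: R-W = 21 → V
  i=20: M-Z = 13 → N
  i=21: A-V =  5 → F
  i=22: J-Q = 19 → T
  i=23: Y-B = 23 → X
  i=24: B-Q = 11 → L
  i=25: Y-C = 22 → W
  i=26: N-D = 10 → K
  i=27: B-G = 21 → V
  i=28: K-X = 13 → N
  i=29: E-Z =  5 → F
  i=30: U-B = 19 → T
  i=31: K-N = 23 → X
  i=32: F-U = 11 → L
  i=33: R-V = 22 → W
  i=34: S-I = 10 → K
  i=35: U-Z = 21 → V
  i=36: B-O = 13 → N
  i=37: W-R =  5 → F
  i=38: T-A = 19 → T
  i=39: L-O = 23 → X
  i=40: T-I = 11 → L
  i=41: I-M = 22 → W
  shifts repeat with period 8: LWKVNFTX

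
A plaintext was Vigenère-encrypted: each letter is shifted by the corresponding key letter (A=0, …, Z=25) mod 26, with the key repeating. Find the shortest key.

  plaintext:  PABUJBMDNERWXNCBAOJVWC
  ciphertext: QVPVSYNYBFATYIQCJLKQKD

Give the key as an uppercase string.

  i= 0: Q-P =  1 → B
  i= 1: V-A = 21 → V
  i= 2: P-B = 14 → O
  i= 3: V-U =  1 → B
  i= 4: S-J =  9 → J
  i= 5: Y-B = 23 → X
  i= 6: N-M =  1 → B
  i= 7: Y-D = 21 → V
  i= 8: B-N = 14 → O
  i= 9: F-E =  1 → B
  i=10: A-R =  9 → J
  i=11: T-W = 23 → X
  i=12: Y-X =  1 → B
  i=13: I-N = 21 → V
  i=14: Q-C = 14 → O
  i=15: C-B =  1 → B
  i=16: J-A =  9 → J
  i=17: L-O = 23 → X
  i=18: K-J =  1 → B
  i=19: Q-V = 21 → V
  i=20: K-W = 14 → O
  i=21: D-C =  1 → B
  shifts repeat with period 6: BVOBJX

BVOBJX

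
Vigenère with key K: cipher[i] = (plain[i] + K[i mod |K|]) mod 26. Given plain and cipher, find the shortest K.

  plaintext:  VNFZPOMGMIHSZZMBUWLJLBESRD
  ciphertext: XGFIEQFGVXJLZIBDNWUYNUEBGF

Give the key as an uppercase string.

CTAJP

  i= 0: X-V =  2 → C
  i= 1: G-N = 19 → T
  i= 2: F-F =  0 → A
  i= 3: I-Z =  9 → J
  i= 4: E-P = 15 → P
  i= 5: Q-O =  2 → C
  i= 6: F-M = 19 → T
  i= 7: G-G =  0 → A
  i= 8: V-M =  9 → J
  i= 9: X-I = 15 → P
  i=10: J-H =  2 → C
  i=11: L-S = 19 → T
  i=12: Z-Z =  0 → A
  i=13: I-Z =  9 → J
  i=14: B-M = 15 → P
  i=15: D-B =  2 → C
  i=16: N-U = 19 → T
  i=17: W-W =  0 → A
  i=18: U-L =  9 → J
  i=19: Y-J = 15 → P
  i=20: N-L =  2 → C
  i=21: U-B = 19 → T
  i=22: E-E =  0 → A
  i=23: B-S =  9 → J
  i=24: G-R = 15 → P
  i=25: F-D =  2 → C
  shifts repeat with period 5: CTAJP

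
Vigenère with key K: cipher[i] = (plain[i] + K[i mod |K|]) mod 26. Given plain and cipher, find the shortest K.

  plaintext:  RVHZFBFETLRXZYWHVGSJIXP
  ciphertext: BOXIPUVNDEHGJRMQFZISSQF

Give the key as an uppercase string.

KTQJ

  i= 0: B-R = 10 → K
  i= 1: O-V = 19 → T
  i= 2: X-H = 16 → Q
  i= 3: I-Z =  9 → J
  i= 4: P-F = 10 → K
  i= 5: U-B = 19 → T
  i= 6: V-F = 16 → Q
  i= 7: N-E =  9 → J
  i= 8: D-T = 10 → K
  i= 9: E-L = 19 → T
  i=10: H-R = 16 → Q
  i=11: G-X =  9 → J
  i=12: J-Z = 10 → K
  i=13: R-Y = 19 → T
  i=14: M-W = 16 → Q
  i=15: Q-H =  9 → J
  i=16: F-V = 10 → K
  i=17: Z-G = 19 → T
  i=18: I-S = 16 → Q
  i=19: S-J =  9 → J
  i=20: S-I = 10 → K
  i=21: Q-X = 19 → T
  i=22: F-P = 16 → Q
  shifts repeat with period 4: KTQJ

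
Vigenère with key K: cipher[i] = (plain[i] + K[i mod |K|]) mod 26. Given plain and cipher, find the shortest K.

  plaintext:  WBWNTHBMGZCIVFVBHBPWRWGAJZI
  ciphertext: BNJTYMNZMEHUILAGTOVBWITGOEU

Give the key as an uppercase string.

FMNGF

  i= 0: B-W =  5 → F
  i= 1: N-B = 12 → M
  i= 2: J-W = 13 → N
  i= 3: T-N =  6 → G
  i= 4: Y-T =  5 → F
  i= 5: M-H =  5 → F
  i= 6: N-B = 12 → M
  i= 7: Z-M = 13 → N
  i= 8: M-G =  6 → G
  i= 9: E-Z =  5 → F
  i=10: H-C =  5 → F
  i=11: U-I = 12 → M
  i=12: I-V = 13 → N
  i=13: L-F =  6 → G
  i=14: A-V =  5 → F
  i=15: G-B =  5 → F
  i=16: T-H = 12 → M
  i=17: O-B = 13 → N
  i=18: V-P =  6 → G
  i=19: B-W =  5 → F
  i=20: W-R =  5 → F
  i=21: I-W = 12 → M
  i=22: T-G = 13 → N
  i=23: G-A =  6 → G
  i=24: O-J =  5 → F
  i=25: E-Z =  5 → F
  i=26: U-I = 12 → M
  shifts repeat with period 5: FMNGF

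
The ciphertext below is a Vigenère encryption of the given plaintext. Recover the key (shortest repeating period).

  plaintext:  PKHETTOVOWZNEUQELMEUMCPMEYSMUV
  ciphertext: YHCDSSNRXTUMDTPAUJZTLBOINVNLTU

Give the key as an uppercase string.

JXVZZZZW

  i= 0: Y-P =  9 → J
  i= 1: H-K = 23 → X
  i= 2: C-H = 21 → V
  i= 3: D-E = 25 → Z
  i= 4: S-T = 25 → Z
  i= 5: S-T = 25 → Z
  i= 6: N-O = 25 → Z
  i= 7: R-V = 22 → W
  i= 8: X-O =  9 → J
  i= 9: T-W = 23 → X
  i=10: U-Z = 21 → V
  i=11: M-N = 25 → Z
  i=12: D-E = 25 → Z
  i=13: T-U = 25 → Z
  i=14: P-Q = 25 → Z
  i=15: A-E = 22 → W
  i=16: U-L =  9 → J
  i=17: J-M = 23 → X
  i=18: Z-E = 21 → V
  i=19: T-U = 25 → Z
  i=20: L-M = 25 → Z
  i=21: B-C = 25 → Z
  i=22: O-P = 25 → Z
  i=23: I-M = 22 → W
  i=24: N-E =  9 → J
  i=25: V-Y = 23 → X
  i=26: N-S = 21 → V
  i=27: L-M = 25 → Z
  i=28: T-U = 25 → Z
  i=29: U-V = 25 → Z
  shifts repeat with period 8: JXVZZZZW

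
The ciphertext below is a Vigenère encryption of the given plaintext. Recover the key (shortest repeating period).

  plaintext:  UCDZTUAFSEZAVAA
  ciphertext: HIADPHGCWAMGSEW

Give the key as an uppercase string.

NGXEW

  i= 0: H-U = 13 → N
  i= 1: I-C =  6 → G
  i= 2: A-D = 23 → X
  i= 3: D-Z =  4 → E
  i= 4: P-T = 22 → W
  i= 5: H-U = 13 → N
  i= 6: G-A =  6 → G
  i= 7: C-F = 23 → X
  i= 8: W-S =  4 → E
  i= 9: A-E = 22 → W
  i=10: M-Z = 13 → N
  i=11: G-A =  6 → G
  i=12: S-V = 23 → X
  i=13: E-A =  4 → E
  i=14: W-A = 22 → W
  shifts repeat with period 5: NGXEW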